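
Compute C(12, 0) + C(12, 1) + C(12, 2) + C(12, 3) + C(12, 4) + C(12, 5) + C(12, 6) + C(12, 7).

1 + 12 + 66 + 220 + 495 + 792 + 924 + 792 = 3302.

3302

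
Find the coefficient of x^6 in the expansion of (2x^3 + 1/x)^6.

160

General term: C(6,j)·(2x^3)^j·(1/x)^(6-j), with x-exponent 3j − 1(6−j) = 4j − 6.
Set 4j − 6 = 6: j = 3.
C(6,3) = 20; 2^3 = 8; 1^3 = 1.
Coefficient = 20 · 8 · 1 = 160.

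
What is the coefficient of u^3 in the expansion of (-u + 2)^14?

The general term is C(14,j)·(-u)^j·(2)^(14-j); the u^3 term has j = 3.
C(14,3) = 364.
Coefficient = C(14,3) · (-1)^3 · 2^11 = 364 · (-1) · 2048 = -745472.

-745472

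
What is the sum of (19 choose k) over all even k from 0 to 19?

262144

Even-k terms of row 19 sum to 2^18 = 262144.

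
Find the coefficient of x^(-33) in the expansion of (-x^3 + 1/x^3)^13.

General term: C(13,j)·(-x^3)^j·(1/x^3)^(13-j), with x-exponent 3j − 3(13−j) = 6j − 39.
Set 6j − 39 = -33: j = 1.
C(13,1) = 13; (-1)^1 = -1; 1^12 = 1.
Coefficient = 13 · (-1) · 1 = -13.

-13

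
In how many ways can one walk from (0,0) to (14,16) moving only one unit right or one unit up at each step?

Each path is a sequence of 30 steps with 14 rights: C(30,14) = 145422675.

145422675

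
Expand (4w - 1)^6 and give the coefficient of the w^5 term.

-6144

The general term is C(6,j)·(4w)^j·(-1)^(6-j); the w^5 term has j = 5.
C(6,5) = 6.
Coefficient = C(6,5) · 4^5 · (-1)^1 = 6 · 1024 · (-1) = -6144.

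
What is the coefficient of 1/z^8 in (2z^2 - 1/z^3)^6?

60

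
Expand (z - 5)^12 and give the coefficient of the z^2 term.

The general term is C(12,j)·(z)^j·(-5)^(12-j); the z^2 term has j = 2.
C(12,2) = 66.
Coefficient = C(12,2) · (-5)^10 = 66 · 9765625 = 644531250.

644531250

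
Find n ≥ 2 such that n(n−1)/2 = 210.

n(n−1)/2 = 210 ⇒ n(n−1) = 420. Since 21·20 = 420, n = 21.

21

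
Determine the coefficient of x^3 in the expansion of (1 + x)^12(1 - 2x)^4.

Coefficient of x^3 = Σ_{j} C(12,j)·1^j·C(4,3-j)·(-2)^(3-j) for j from 0 to 3.
= (-32) + 288 + (-528) + 220 = -52.

-52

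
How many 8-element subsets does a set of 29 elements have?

C(29,8) = (29·28·27·26·25·24·23·22) / 8! = 173059286400 / 40320 = 4292145.

4292145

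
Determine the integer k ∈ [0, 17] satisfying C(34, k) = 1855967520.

C(34,k) increases on 0 ≤ k ≤ 17. C(34,14) = 1391975640 and C(34,15) = 1855967520, so k = 15.

15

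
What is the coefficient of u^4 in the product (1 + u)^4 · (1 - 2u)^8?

Coefficient of u^4 = Σ_{j} C(4,j)·1^j·C(8,4-j)·(-2)^(4-j) for j from 0 to 4.
= 1120 + (-1792) + 672 + (-64) + 1 = -63.

-63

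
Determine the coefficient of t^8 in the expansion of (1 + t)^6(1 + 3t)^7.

Coefficient of t^8 = Σ_{j} C(6,j)·1^j·C(7,8-j)·3^(8-j) for j from 1 to 6.
= 13122 + 76545 + 102060 + 42525 + 5670 + 189 = 240111.

240111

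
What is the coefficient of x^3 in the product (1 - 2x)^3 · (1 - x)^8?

Coefficient of x^3 = Σ_{j} C(3,j)·(-2)^j·C(8,3-j)·(-1)^(3-j) for j from 0 to 3.
= (-56) + (-168) + (-96) + (-8) = -328.

-328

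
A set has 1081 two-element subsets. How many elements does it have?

n(n−1)/2 = 1081 ⇒ n(n−1) = 2162. Since 47·46 = 2162, n = 47.

47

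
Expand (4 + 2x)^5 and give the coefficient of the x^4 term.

320

The general term is C(5,j)·(4)^j·(2x)^(5-j); the x^4 term has j = 1.
C(5,1) = 5.
Coefficient = C(5,1) · 4^1 · 2^4 = 5 · 4 · 16 = 320.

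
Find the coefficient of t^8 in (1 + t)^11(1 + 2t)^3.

Coefficient of t^8 = Σ_{j} C(11,j)·1^j·C(3,8-j)·2^(8-j) for j from 5 to 8.
= 3696 + 5544 + 1980 + 165 = 11385.

11385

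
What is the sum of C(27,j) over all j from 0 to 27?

Setting x = 1 in (1+x)^27 gives Σ C(27,j) = 2^27 = 134217728.

134217728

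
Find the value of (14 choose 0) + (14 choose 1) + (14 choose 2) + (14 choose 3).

470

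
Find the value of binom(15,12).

455

C(15,12) = C(15,3) by symmetry.
C(15,3) = (15·14·13) / 3! = 2730 / 6 = 455.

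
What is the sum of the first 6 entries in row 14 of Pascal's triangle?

3473

1 + 14 + 91 + 364 + 1001 + 2002 = 3473.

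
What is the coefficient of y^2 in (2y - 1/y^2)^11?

General term: C(11,j)·(2y)^j·(-1/y^2)^(11-j), with y-exponent 1j − 2(11−j) = 3j − 22.
Set 3j − 22 = 2: j = 8.
C(11,8) = 165; 2^8 = 256; (-1)^3 = -1.
Coefficient = 165 · 256 · (-1) = -42240.

-42240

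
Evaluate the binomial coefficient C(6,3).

C(6,3) = (6·5·4) / 3! = 120 / 6 = 20.

20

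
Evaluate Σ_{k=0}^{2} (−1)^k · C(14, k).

78

The partial alternating sum Σ_{k=0}^{2} (−1)^k C(14,k) = (−1)^2 C(13,2) = 78.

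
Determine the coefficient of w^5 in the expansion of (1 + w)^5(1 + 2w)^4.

681

Coefficient of w^5 = Σ_{j} C(5,j)·1^j·C(4,5-j)·2^(5-j) for j from 1 to 5.
= 80 + 320 + 240 + 40 + 1 = 681.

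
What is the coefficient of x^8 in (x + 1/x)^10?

General term: C(10,j)·(x)^j·(1/x)^(10-j), with x-exponent 1j − 1(10−j) = 2j − 10.
Set 2j − 10 = 8: j = 9.
C(10,9) = 10; 1^9 = 1; 1^1 = 1.
Coefficient = 10 · 1 · 1 = 10.

10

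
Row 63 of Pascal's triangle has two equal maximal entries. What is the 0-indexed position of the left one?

31

For odd n = 63, C(63,k) peaks at k = (n−1)/2 and (n+1)/2; the lesser is 31.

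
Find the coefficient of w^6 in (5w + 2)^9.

The general term is C(9,j)·(5w)^j·(2)^(9-j); the w^6 term has j = 6.
C(9,6) = 84.
Coefficient = C(9,6) · 5^6 · 2^3 = 84 · 15625 · 8 = 10500000.

10500000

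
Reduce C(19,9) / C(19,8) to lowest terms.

C(n,k+1)/C(n,k) = (n−k)/(k+1) = (19−8)/(8+1) = 11/9.

11/9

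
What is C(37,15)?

C(37,15) = (37·36·35·34·33·32·31·30·29·28·27·26·25·24·23) / 15! = 12245324002983751680000 / 1307674368000 = 9364199760.

9364199760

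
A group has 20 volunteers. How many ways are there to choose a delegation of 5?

15504

This is C(20,5) = 15504.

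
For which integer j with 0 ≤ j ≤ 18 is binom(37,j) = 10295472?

C(37,j) increases on 0 ≤ j ≤ 18. C(37,6) = 2324784 and C(37,7) = 10295472, so j = 7.

7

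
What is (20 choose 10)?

184756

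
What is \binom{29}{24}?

C(29,24) = C(29,5) by symmetry.
C(29,5) = (29·28·27·26·25) / 5! = 14250600 / 120 = 118755.

118755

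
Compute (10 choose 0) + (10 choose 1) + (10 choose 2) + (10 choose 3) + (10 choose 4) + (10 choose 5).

638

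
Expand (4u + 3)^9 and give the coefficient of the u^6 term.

9289728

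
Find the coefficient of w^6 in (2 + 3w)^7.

The general term is C(7,j)·(2)^j·(3w)^(7-j); the w^6 term has j = 1.
C(7,1) = 7.
Coefficient = C(7,1) · 2^1 · 3^6 = 7 · 2 · 729 = 10206.

10206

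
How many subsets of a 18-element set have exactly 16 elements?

Choose the 16 positions: C(18,16) = 153.

153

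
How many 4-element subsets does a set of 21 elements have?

C(21,4) = (21·20·19·18) / 4! = 143640 / 24 = 5985.

5985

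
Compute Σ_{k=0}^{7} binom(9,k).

502

1 + 9 + 36 + 84 + 126 + 126 + 84 + 36 = 502.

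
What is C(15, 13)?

C(15,13) = C(15,2) by symmetry.
C(15,2) = (15·14) / 2! = 210 / 2 = 105.

105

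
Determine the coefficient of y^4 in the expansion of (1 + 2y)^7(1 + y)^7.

4809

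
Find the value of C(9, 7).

36

C(9,7) = C(9,2) by symmetry.
C(9,2) = (9·8) / 2! = 72 / 2 = 36.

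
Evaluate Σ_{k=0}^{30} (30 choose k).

Setting x = 1 in (1+x)^30 gives Σ C(30,k) = 2^30 = 1073741824.

1073741824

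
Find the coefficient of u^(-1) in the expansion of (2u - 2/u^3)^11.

-337920

General term: C(11,j)·(2u)^j·(-2/u^3)^(11-j), with u-exponent 1j − 3(11−j) = 4j − 33.
Set 4j − 33 = -1: j = 8.
C(11,8) = 165; 2^8 = 256; (-2)^3 = -8.
Coefficient = 165 · 256 · (-8) = -337920.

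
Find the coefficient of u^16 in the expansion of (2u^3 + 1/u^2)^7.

448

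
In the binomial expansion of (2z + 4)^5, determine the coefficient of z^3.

1280

The general term is C(5,j)·(2z)^j·(4)^(5-j); the z^3 term has j = 3.
C(5,3) = 10.
Coefficient = C(5,3) · 2^3 · 4^2 = 10 · 8 · 16 = 1280.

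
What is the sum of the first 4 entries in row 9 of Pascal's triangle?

1 + 9 + 36 + 84 = 130.

130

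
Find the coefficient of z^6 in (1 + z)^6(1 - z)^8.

Coefficient of z^6 = Σ_{j} C(6,j)·1^j·C(8,6-j)·(-1)^(6-j) for j from 0 to 6.
= 28 + (-336) + 1050 + (-1120) + 420 + (-48) + 1 = -5.

-5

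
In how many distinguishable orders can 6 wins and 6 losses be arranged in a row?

924

Choose positions for the wins: C(12,6) = 924.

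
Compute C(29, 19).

20030010

C(29,19) = C(29,10) by symmetry.
C(29,10) = (29·28·27·26·25·24·23·22·21·20) / 10! = 72684900288000 / 3628800 = 20030010.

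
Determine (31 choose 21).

44352165

C(31,21) = C(31,10) by symmetry.
C(31,10) = (31·30·29·28·27·26·25·24·23·22) / 10! = 160945136352000 / 3628800 = 44352165.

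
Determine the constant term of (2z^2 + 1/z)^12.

General term: C(12,j)·(2z^2)^j·(1/z)^(12-j), with z-exponent 2j − 1(12−j) = 3j − 12.
Set 3j − 12 = 0: j = 4.
C(12,4) = 495; 2^4 = 16; 1^8 = 1.
Coefficient = 495 · 16 · 1 = 7920.

7920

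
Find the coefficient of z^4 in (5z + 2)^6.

The general term is C(6,j)·(5z)^j·(2)^(6-j); the z^4 term has j = 4.
C(6,4) = 15.
Coefficient = C(6,4) · 5^4 · 2^2 = 15 · 625 · 4 = 37500.

37500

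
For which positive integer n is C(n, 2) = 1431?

54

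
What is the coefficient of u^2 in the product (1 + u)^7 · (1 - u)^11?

Coefficient of u^2 = Σ_{j} C(7,j)·1^j·C(11,2-j)·(-1)^(2-j) for j from 0 to 2.
= 55 + (-77) + 21 = -1.

-1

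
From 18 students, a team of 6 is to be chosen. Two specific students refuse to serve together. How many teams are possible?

All 6-subsets: C(18,6) = 18564. Those containing both fixed elements: C(16,4) = 1820.
18564 − 1820 = 16744.

16744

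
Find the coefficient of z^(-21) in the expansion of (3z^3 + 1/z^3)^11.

495

General term: C(11,j)·(3z^3)^j·(1/z^3)^(11-j), with z-exponent 3j − 3(11−j) = 6j − 33.
Set 6j − 33 = -21: j = 2.
C(11,2) = 55; 3^2 = 9; 1^9 = 1.
Coefficient = 55 · 9 · 1 = 495.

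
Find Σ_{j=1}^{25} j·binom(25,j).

Since j·C(25,j) = 25·C(24,j−1), the sum is 25·2^24 = 25·16777216 = 419430400.

419430400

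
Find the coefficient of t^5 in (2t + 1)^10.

8064

The general term is C(10,j)·(2t)^j·(1)^(10-j); the t^5 term has j = 5.
C(10,5) = 252.
Coefficient = C(10,5) · 2^5 = 252 · 32 = 8064.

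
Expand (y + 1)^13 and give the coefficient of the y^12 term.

The general term is C(13,j)·(y)^j·(1)^(13-j); the y^12 term has j = 12.
C(13,12) = 13.
Coefficient = C(13,12) = 13.

13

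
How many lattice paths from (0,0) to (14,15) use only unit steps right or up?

Each path is a sequence of 29 steps with 14 rights: C(29,14) = 77558760.

77558760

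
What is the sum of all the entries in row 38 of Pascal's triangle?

274877906944

The entries of row 38 sum to 2^38 = 274877906944.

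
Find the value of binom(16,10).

8008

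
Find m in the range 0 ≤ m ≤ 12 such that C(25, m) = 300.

2

C(25,m) increases on 0 ≤ m ≤ 12. C(25,1) = 25 and C(25,2) = 300, so m = 2.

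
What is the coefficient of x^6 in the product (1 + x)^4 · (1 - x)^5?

Coefficient of x^6 = Σ_{j} C(4,j)·1^j·C(5,6-j)·(-1)^(6-j) for j from 1 to 4.
= (-4) + 30 + (-40) + 10 = -4.

-4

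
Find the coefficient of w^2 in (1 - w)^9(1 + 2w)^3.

Coefficient of w^2 = Σ_{j} C(9,j)·(-1)^j·C(3,2-j)·2^(2-j) for j from 0 to 2.
= 12 + (-54) + 36 = -6.

-6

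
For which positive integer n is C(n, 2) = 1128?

n(n−1)/2 = 1128 ⇒ n(n−1) = 2256. Since 48·47 = 2256, n = 48.

48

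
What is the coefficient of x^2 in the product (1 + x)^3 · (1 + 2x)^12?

339

Coefficient of x^2 = Σ_{j} C(3,j)·1^j·C(12,2-j)·2^(2-j) for j from 0 to 2.
= 264 + 72 + 3 = 339.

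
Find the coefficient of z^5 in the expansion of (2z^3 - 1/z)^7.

General term: C(7,j)·(2z^3)^j·(-1/z)^(7-j), with z-exponent 3j − 1(7−j) = 4j − 7.
Set 4j − 7 = 5: j = 3.
C(7,3) = 35; 2^3 = 8; (-1)^4 = 1.
Coefficient = 35 · 8 · 1 = 280.

280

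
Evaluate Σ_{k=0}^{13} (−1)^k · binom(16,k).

-105

The partial alternating sum Σ_{k=0}^{13} (−1)^k C(16,k) = (−1)^13 C(15,13) = -105.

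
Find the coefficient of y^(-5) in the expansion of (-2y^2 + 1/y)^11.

General term: C(11,j)·(-2y^2)^j·(1/y)^(11-j), with y-exponent 2j − 1(11−j) = 3j − 11.
Set 3j − 11 = -5: j = 2.
C(11,2) = 55; (-2)^2 = 4; 1^9 = 1.
Coefficient = 55 · 4 · 1 = 220.

220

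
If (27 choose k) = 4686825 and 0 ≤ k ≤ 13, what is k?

C(27,k) increases on 0 ≤ k ≤ 13. C(27,8) = 2220075 and C(27,9) = 4686825, so k = 9.

9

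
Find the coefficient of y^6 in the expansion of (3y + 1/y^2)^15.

General term: C(15,j)·(3y)^j·(1/y^2)^(15-j), with y-exponent 1j − 2(15−j) = 3j − 30.
Set 3j − 30 = 6: j = 12.
C(15,12) = 455; 3^12 = 531441; 1^3 = 1.
Coefficient = 455 · 531441 · 1 = 241805655.

241805655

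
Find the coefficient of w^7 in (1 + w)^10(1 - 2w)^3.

Coefficient of w^7 = Σ_{j} C(10,j)·1^j·C(3,7-j)·(-2)^(7-j) for j from 4 to 7.
= (-1680) + 3024 + (-1260) + 120 = 204.

204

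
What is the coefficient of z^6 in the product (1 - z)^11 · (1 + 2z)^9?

690

Coefficient of z^6 = Σ_{j} C(11,j)·(-1)^j·C(9,6-j)·2^(6-j) for j from 0 to 6.
= 5376 + (-44352) + 110880 + (-110880) + 47520 + (-8316) + 462 = 690.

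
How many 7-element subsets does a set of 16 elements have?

11440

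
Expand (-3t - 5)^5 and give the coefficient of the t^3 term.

The general term is C(5,j)·(-3t)^j·(-5)^(5-j); the t^3 term has j = 3.
C(5,3) = 10.
Coefficient = C(5,3) · (-3)^3 · (-5)^2 = 10 · (-27) · 25 = -6750.

-6750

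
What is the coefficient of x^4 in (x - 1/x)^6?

-6

General term: C(6,j)·(x)^j·(-1/x)^(6-j), with x-exponent 1j − 1(6−j) = 2j − 6.
Set 2j − 6 = 4: j = 5.
C(6,5) = 6; 1^5 = 1; (-1)^1 = -1.
Coefficient = 6 · 1 · (-1) = -6.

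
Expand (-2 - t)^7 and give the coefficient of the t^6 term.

The general term is C(7,j)·(-2)^j·(-t)^(7-j); the t^6 term has j = 1.
C(7,1) = 7.
Coefficient = C(7,1) · (-2)^1 = 7 · (-2) = -14.

-14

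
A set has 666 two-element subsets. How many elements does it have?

n(n−1)/2 = 666 ⇒ n(n−1) = 1332. Since 37·36 = 1332, n = 37.

37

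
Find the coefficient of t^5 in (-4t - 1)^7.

-21504

The general term is C(7,j)·(-4t)^j·(-1)^(7-j); the t^5 term has j = 5.
C(7,5) = 21.
Coefficient = C(7,5) · (-4)^5 = 21 · (-1024) = -21504.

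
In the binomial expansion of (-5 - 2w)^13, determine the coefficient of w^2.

-15234375000

The general term is C(13,j)·(-5)^j·(-2w)^(13-j); the w^2 term has j = 11.
C(13,11) = 78.
Coefficient = C(13,11) · (-5)^11 · (-2)^2 = 78 · (-48828125) · 4 = -15234375000.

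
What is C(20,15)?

C(20,15) = C(20,5) by symmetry.
C(20,5) = (20·19·18·17·16) / 5! = 1860480 / 120 = 15504.

15504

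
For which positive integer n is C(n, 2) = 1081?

47

n(n−1)/2 = 1081 ⇒ n(n−1) = 2162. Since 47·46 = 2162, n = 47.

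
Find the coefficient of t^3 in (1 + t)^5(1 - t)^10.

Coefficient of t^3 = Σ_{j} C(5,j)·1^j·C(10,3-j)·(-1)^(3-j) for j from 0 to 3.
= (-120) + 225 + (-100) + 10 = 15.

15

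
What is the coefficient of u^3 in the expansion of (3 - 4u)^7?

The general term is C(7,j)·(3)^j·(-4u)^(7-j); the u^3 term has j = 4.
C(7,4) = 35.
Coefficient = C(7,4) · 3^4 · (-4)^3 = 35 · 81 · (-64) = -181440.

-181440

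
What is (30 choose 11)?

54627300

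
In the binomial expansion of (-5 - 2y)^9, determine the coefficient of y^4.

-6300000

The general term is C(9,j)·(-5)^j·(-2y)^(9-j); the y^4 term has j = 5.
C(9,5) = 126.
Coefficient = C(9,5) · (-5)^5 · (-2)^4 = 126 · (-3125) · 16 = -6300000.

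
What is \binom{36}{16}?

C(36,16) = (36·35·34·33·32·31·30·29·28·27·26·25·24·23·22·21) / 16! = 152901072685905223680000 / 20922789888000 = 7307872110.

7307872110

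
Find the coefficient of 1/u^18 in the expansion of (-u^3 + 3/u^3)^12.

-4330260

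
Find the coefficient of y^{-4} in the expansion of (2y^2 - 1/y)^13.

2288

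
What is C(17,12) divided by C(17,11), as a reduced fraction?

C(n,k+1)/C(n,k) = (n−k)/(k+1) = (17−11)/(11+1) = 6/12 = 1/2.

1/2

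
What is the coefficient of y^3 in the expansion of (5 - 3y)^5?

-6750

The general term is C(5,j)·(5)^j·(-3y)^(5-j); the y^3 term has j = 2.
C(5,2) = 10.
Coefficient = C(5,2) · 5^2 · (-3)^3 = 10 · 25 · (-27) = -6750.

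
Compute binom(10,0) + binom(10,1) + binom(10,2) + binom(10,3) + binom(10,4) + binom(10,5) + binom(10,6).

1 + 10 + 45 + 120 + 210 + 252 + 210 = 848.

848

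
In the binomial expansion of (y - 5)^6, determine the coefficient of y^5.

-30

The general term is C(6,j)·(y)^j·(-5)^(6-j); the y^5 term has j = 5.
C(6,5) = 6.
Coefficient = C(6,5) · (-5)^1 = 6 · (-5) = -30.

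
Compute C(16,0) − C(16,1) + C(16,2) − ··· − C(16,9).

The partial alternating sum Σ_{k=0}^{9} (−1)^k C(16,k) = (−1)^9 C(15,9) = -5005.

-5005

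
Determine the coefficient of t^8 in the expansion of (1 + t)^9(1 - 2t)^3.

Coefficient of t^8 = Σ_{j} C(9,j)·1^j·C(3,8-j)·(-2)^(8-j) for j from 5 to 8.
= (-1008) + 1008 + (-216) + 9 = -207.

-207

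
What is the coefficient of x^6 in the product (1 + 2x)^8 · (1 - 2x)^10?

Coefficient of x^6 = Σ_{j} C(8,j)·2^j·C(10,6-j)·(-2)^(6-j) for j from 0 to 6.
= 13440 + (-129024) + 376320 + (-430080) + 201600 + (-35840) + 1792 = -1792.

-1792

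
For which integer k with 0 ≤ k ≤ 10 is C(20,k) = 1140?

C(20,k) increases on 0 ≤ k ≤ 10. C(20,2) = 190 and C(20,3) = 1140, so k = 3.

3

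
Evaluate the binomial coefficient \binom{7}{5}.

21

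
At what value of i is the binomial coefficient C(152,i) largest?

C(152,i) is maximized at i = 152/2 = 76.

76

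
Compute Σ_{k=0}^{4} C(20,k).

1 + 20 + 190 + 1140 + 4845 = 6196.

6196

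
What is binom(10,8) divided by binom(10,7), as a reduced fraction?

3/8

C(n,k+1)/C(n,k) = (n−k)/(k+1) = (10−7)/(7+1) = 3/8.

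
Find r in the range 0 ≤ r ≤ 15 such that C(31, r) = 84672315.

C(31,r) increases on 0 ≤ r ≤ 15. C(31,10) = 44352165 and C(31,11) = 84672315, so r = 11.

11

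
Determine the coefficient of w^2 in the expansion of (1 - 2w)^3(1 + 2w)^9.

Coefficient of w^2 = Σ_{j} C(3,j)·(-2)^j·C(9,2-j)·2^(2-j) for j from 0 to 2.
= 144 + (-108) + 12 = 48.

48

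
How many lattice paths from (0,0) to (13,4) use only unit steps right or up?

Each path is a sequence of 17 steps with 13 rights: C(17,13) = 2380.

2380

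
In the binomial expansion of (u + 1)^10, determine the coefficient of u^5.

The general term is C(10,j)·(u)^j·(1)^(10-j); the u^5 term has j = 5.
C(10,5) = 252.
Coefficient = C(10,5) = 252.

252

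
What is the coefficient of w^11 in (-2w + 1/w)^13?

General term: C(13,j)·(-2w)^j·(1/w)^(13-j), with w-exponent 1j − 1(13−j) = 2j − 13.
Set 2j − 13 = 11: j = 12.
C(13,12) = 13; (-2)^12 = 4096; 1^1 = 1.
Coefficient = 13 · 4096 · 1 = 53248.

53248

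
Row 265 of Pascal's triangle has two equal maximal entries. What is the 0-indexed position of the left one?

132

For odd n = 265, C(265,m) peaks at m = (n−1)/2 and (n+1)/2; the smaller is 132.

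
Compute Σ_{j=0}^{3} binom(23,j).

2048

1 + 23 + 253 + 1771 = 2048.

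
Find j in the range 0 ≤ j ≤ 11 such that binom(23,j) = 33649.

C(23,j) increases on 0 ≤ j ≤ 11. C(23,4) = 8855 and C(23,5) = 33649, so j = 5.

5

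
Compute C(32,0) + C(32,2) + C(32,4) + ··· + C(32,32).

2147483648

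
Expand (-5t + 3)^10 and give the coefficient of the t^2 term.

The general term is C(10,j)·(-5t)^j·(3)^(10-j); the t^2 term has j = 2.
C(10,2) = 45.
Coefficient = C(10,2) · (-5)^2 · 3^8 = 45 · 25 · 6561 = 7381125.

7381125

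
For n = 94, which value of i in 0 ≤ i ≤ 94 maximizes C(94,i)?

47

C(94,i) is maximized at i = 94/2 = 47.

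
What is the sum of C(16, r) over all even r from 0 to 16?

Half of (1+1)^16 + (1−1)^16 gives the even-index sum: 2^15 = 32768.

32768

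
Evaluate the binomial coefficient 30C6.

593775

C(30,6) = (30·29·28·27·26·25) / 6! = 427518000 / 720 = 593775.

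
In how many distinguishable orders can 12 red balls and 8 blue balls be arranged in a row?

125970

Choose positions for the red balls: C(20,12) = 125970.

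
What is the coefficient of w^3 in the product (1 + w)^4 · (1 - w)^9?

10

Coefficient of w^3 = Σ_{j} C(4,j)·1^j·C(9,3-j)·(-1)^(3-j) for j from 0 to 3.
= (-84) + 144 + (-54) + 4 = 10.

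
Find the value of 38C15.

C(38,15) = (38·37·36·35·34·33·32·31·30·29·28·27·26·25·24) / 15! = 20231404874494894080000 / 1307674368000 = 15471286560.

15471286560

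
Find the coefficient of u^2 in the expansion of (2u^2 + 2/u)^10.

215040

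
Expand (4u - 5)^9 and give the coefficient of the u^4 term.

The general term is C(9,j)·(4u)^j·(-5)^(9-j); the u^4 term has j = 4.
C(9,4) = 126.
Coefficient = C(9,4) · 4^4 · (-5)^5 = 126 · 256 · (-3125) = -100800000.

-100800000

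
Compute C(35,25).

183579396

C(35,25) = C(35,10) by symmetry.
C(35,10) = (35·34·33·32·31·30·29·28·27·26) / 10! = 666172912204800 / 3628800 = 183579396.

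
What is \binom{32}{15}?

565722720

C(32,15) = (32·31·30·29·28·27·26·25·24·23·22·21·20·19·18) / 15! = 739781100339240960000 / 1307674368000 = 565722720.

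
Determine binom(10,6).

210

C(10,6) = C(10,4) by symmetry.
C(10,4) = (10·9·8·7) / 4! = 5040 / 24 = 210.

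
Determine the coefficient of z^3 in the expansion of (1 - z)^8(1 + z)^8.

0

Coefficient of z^3 = Σ_{j} C(8,j)·(-1)^j·C(8,3-j)·1^(3-j) for j from 0 to 3.
= 56 + (-224) + 224 + (-56) = 0.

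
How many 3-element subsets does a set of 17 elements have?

680

C(17,3) = (17·16·15) / 3! = 4080 / 6 = 680.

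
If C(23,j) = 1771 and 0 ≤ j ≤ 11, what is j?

3

C(23,j) increases on 0 ≤ j ≤ 11. C(23,2) = 253 and C(23,3) = 1771, so j = 3.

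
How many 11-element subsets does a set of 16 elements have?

C(16,11) = C(16,5) by symmetry.
C(16,5) = (16·15·14·13·12) / 5! = 524160 / 120 = 4368.

4368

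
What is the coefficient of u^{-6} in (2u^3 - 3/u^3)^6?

4860

General term: C(6,j)·(2u^3)^j·(-3/u^3)^(6-j), with u-exponent 3j − 3(6−j) = 6j − 18.
Set 6j − 18 = -6: j = 2.
C(6,2) = 15; 2^2 = 4; (-3)^4 = 81.
Coefficient = 15 · 4 · 81 = 4860.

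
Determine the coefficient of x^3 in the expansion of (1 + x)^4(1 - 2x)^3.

Coefficient of x^3 = Σ_{j} C(4,j)·1^j·C(3,3-j)·(-2)^(3-j) for j from 0 to 3.
= (-8) + 48 + (-36) + 4 = 8.

8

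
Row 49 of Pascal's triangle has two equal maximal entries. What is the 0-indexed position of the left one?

24

For odd n = 49, C(49,k) peaks at k = (n−1)/2 and (n+1)/2; the lower is 24.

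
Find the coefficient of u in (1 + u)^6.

The general term is C(6,j)·(1)^j·(u)^(6-j); the u^1 term has j = 5.
C(6,5) = 6.
Coefficient = C(6,5) = 6.

6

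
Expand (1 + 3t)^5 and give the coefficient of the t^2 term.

The general term is C(5,j)·(1)^j·(3t)^(5-j); the t^2 term has j = 3.
C(5,3) = 10.
Coefficient = C(5,3) · 3^2 = 10 · 9 = 90.

90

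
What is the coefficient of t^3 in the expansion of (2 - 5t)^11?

The general term is C(11,j)·(2)^j·(-5t)^(11-j); the t^3 term has j = 8.
C(11,8) = 165.
Coefficient = C(11,8) · 2^8 · (-5)^3 = 165 · 256 · (-125) = -5280000.

-5280000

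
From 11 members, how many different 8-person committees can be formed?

This is C(11,8) = 165.

165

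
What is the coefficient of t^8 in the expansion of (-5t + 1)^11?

The general term is C(11,j)·(-5t)^j·(1)^(11-j); the t^8 term has j = 8.
C(11,8) = 165.
Coefficient = C(11,8) · (-5)^8 = 165 · 390625 = 64453125.

64453125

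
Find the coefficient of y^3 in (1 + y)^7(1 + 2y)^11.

3357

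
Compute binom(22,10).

C(22,10) = (22·21·20·19·18·17·16·15·14·13) / 10! = 2346549004800 / 3628800 = 646646.

646646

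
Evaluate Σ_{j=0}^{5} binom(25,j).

68406

1 + 25 + 300 + 2300 + 12650 + 53130 = 68406.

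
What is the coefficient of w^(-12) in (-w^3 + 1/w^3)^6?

-6

General term: C(6,j)·(-w^3)^j·(1/w^3)^(6-j), with w-exponent 3j − 3(6−j) = 6j − 18.
Set 6j − 18 = -12: j = 1.
C(6,1) = 6; (-1)^1 = -1; 1^5 = 1.
Coefficient = 6 · (-1) · 1 = -6.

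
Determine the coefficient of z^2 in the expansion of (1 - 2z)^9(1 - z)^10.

Coefficient of z^2 = Σ_{j} C(9,j)·(-2)^j·C(10,2-j)·(-1)^(2-j) for j from 0 to 2.
= 45 + 180 + 144 = 369.

369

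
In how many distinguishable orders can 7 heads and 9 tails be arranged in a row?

11440

Choose positions for the heads: C(16,7) = 11440.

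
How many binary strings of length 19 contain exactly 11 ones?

75582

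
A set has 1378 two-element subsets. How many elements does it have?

53

n(n−1)/2 = 1378 ⇒ n(n−1) = 2756. Since 53·52 = 2756, n = 53.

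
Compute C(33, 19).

C(33,19) = C(33,14) by symmetry.
C(33,14) = (33·32·31·30·29·28·27·26·25·24·23·22·21·20) / 14! = 71382386874839040000 / 87178291200 = 818809200.

818809200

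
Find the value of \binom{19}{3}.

C(19,3) = (19·18·17) / 3! = 5814 / 6 = 969.

969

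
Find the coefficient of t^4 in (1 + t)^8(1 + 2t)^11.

Coefficient of t^4 = Σ_{j} C(8,j)·1^j·C(11,4-j)·2^(4-j) for j from 0 to 4.
= 5280 + 10560 + 6160 + 1232 + 70 = 23302.

23302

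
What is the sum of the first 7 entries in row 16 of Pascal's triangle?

1 + 16 + 120 + 560 + 1820 + 4368 + 8008 = 14893.

14893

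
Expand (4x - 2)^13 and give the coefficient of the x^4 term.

-93716480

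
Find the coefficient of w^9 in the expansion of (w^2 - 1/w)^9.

-84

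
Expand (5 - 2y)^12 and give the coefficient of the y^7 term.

-316800000

The general term is C(12,j)·(5)^j·(-2y)^(12-j); the y^7 term has j = 5.
C(12,5) = 792.
Coefficient = C(12,5) · 5^5 · (-2)^7 = 792 · 3125 · (-128) = -316800000.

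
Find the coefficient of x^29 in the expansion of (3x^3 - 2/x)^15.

3868890480

General term: C(15,j)·(3x^3)^j·(-2/x)^(15-j), with x-exponent 3j − 1(15−j) = 4j − 15.
Set 4j − 15 = 29: j = 11.
C(15,11) = 1365; 3^11 = 177147; (-2)^4 = 16.
Coefficient = 1365 · 177147 · 16 = 3868890480.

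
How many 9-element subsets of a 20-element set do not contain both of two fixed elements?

136136

All 9-subsets: C(20,9) = 167960. Those containing both fixed elements: C(18,7) = 31824.
167960 − 31824 = 136136.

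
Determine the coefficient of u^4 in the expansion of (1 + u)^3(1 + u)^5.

70

(1 + u)^3(1 + u)^5 = (1 + u)^8, so the coefficient of u^4 is C(8,4)·1^4 = 70·1 = 70.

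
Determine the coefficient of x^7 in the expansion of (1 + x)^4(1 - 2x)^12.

Coefficient of x^7 = Σ_{j} C(4,j)·1^j·C(12,7-j)·(-2)^(7-j) for j from 0 to 4.
= (-101376) + 236544 + (-152064) + 31680 + (-1760) = 13024.

13024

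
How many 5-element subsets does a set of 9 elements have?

C(9,5) = C(9,4) by symmetry.
C(9,4) = (9·8·7·6) / 4! = 3024 / 24 = 126.

126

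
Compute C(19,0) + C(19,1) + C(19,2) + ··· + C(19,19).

524288

The entries of row 19 sum to 2^19 = 524288.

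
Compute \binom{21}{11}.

352716

C(21,11) = C(21,10) by symmetry.
C(21,10) = (21·20·19·18·17·16·15·14·13·12) / 10! = 1279935820800 / 3628800 = 352716.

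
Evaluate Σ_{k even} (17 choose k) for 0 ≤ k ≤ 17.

65536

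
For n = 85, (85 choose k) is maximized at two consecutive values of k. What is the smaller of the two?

For odd n = 85, C(85,k) peaks at k = (n−1)/2 and (n+1)/2; the smaller is 42.

42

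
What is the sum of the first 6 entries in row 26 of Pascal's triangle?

1 + 26 + 325 + 2600 + 14950 + 65780 = 83682.

83682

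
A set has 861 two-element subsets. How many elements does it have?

42

n(n−1)/2 = 861 ⇒ n(n−1) = 1722. Since 42·41 = 1722, n = 42.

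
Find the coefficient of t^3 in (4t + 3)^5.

5760

The general term is C(5,j)·(4t)^j·(3)^(5-j); the t^3 term has j = 3.
C(5,3) = 10.
Coefficient = C(5,3) · 4^3 · 3^2 = 10 · 64 · 9 = 5760.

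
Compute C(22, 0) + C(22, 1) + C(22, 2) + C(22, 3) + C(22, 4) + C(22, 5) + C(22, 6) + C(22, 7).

1 + 22 + 231 + 1540 + 7315 + 26334 + 74613 + 170544 = 280600.

280600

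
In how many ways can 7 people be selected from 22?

170544

This is C(22,7) = 170544.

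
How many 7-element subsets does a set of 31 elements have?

2629575

C(31,7) = (31·30·29·28·27·26·25) / 7! = 13253058000 / 5040 = 2629575.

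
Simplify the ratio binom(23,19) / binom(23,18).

5/19

C(n,k+1)/C(n,k) = (n−k)/(k+1) = (23−18)/(18+1) = 5/19.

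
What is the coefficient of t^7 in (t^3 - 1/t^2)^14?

-3432

General term: C(14,j)·(t^3)^j·(-1/t^2)^(14-j), with t-exponent 3j − 2(14−j) = 5j − 28.
Set 5j − 28 = 7: j = 7.
C(14,7) = 3432; 1^7 = 1; (-1)^7 = -1.
Coefficient = 3432 · 1 · (-1) = -3432.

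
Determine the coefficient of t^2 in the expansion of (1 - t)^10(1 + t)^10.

-10

Coefficient of t^2 = Σ_{j} C(10,j)·(-1)^j·C(10,2-j)·1^(2-j) for j from 0 to 2.
= 45 + (-100) + 45 = -10.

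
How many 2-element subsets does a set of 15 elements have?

105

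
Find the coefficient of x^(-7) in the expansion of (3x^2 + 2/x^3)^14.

960740352

General term: C(14,j)·(3x^2)^j·(2/x^3)^(14-j), with x-exponent 2j − 3(14−j) = 5j − 42.
Set 5j − 42 = -7: j = 7.
C(14,7) = 3432; 3^7 = 2187; 2^7 = 128.
Coefficient = 3432 · 2187 · 128 = 960740352.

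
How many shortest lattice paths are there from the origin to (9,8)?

24310

Each path is a sequence of 17 steps with 9 rights: C(17,9) = 24310.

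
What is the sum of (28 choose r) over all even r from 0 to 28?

134217728

Even-r terms of row 28 sum to 2^27 = 134217728.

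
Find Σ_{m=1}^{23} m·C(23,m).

Since m·C(23,m) = 23·C(22,m−1), the sum is 23·2^22 = 23·4194304 = 96468992.

96468992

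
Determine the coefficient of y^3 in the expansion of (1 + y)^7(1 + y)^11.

Coefficient of y^3 = Σ_{j} C(7,j)·C(11,3-j) for j from 0 to 3.
= 165 + 385 + 231 + 35 = 816.

816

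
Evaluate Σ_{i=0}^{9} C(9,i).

Setting x = 1 in (1+x)^9 gives Σ C(9,i) = 2^9 = 512.

512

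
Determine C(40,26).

C(40,26) = C(40,14) by symmetry.
C(40,14) = (40·39·38·37·36·35·34·33·32·31·30·29·28·27) / 14! = 2023140487449489408000 / 87178291200 = 23206929840.

23206929840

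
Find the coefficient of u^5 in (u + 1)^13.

The general term is C(13,j)·(u)^j·(1)^(13-j); the u^5 term has j = 5.
C(13,5) = 1287.
Coefficient = C(13,5) = 1287.

1287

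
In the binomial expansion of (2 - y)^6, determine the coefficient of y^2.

The general term is C(6,j)·(2)^j·(-y)^(6-j); the y^2 term has j = 4.
C(6,4) = 15.
Coefficient = C(6,4) · 2^4 = 15 · 16 = 240.

240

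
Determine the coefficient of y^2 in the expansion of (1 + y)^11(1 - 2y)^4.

Coefficient of y^2 = Σ_{j} C(11,j)·1^j·C(4,2-j)·(-2)^(2-j) for j from 0 to 2.
= 24 + (-88) + 55 = -9.

-9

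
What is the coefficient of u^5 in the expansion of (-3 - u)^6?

The general term is C(6,j)·(-3)^j·(-u)^(6-j); the u^5 term has j = 1.
C(6,1) = 6.
Coefficient = C(6,1) · (-3)^1 · (-1)^5 = 6 · (-3) · (-1) = 18.

18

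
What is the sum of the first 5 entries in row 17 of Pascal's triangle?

3214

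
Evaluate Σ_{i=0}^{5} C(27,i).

1 + 27 + 351 + 2925 + 17550 + 80730 = 101584.

101584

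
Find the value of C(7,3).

35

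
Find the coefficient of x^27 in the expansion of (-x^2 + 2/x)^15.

General term: C(15,j)·(-x^2)^j·(2/x)^(15-j), with x-exponent 2j − 1(15−j) = 3j − 15.
Set 3j − 15 = 27: j = 14.
C(15,14) = 15; (-1)^14 = 1; 2^1 = 2.
Coefficient = 15 · 1 · 2 = 30.

30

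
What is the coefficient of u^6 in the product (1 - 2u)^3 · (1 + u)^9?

168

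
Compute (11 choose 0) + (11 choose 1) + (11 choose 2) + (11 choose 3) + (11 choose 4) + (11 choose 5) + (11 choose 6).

1 + 11 + 55 + 165 + 330 + 462 + 462 = 1486.

1486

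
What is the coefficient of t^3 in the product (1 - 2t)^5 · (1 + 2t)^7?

Coefficient of t^3 = Σ_{j} C(5,j)·(-2)^j·C(7,3-j)·2^(3-j) for j from 0 to 3.
= 280 + (-840) + 560 + (-80) = -80.

-80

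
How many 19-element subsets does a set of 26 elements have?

C(26,19) = C(26,7) by symmetry.
C(26,7) = (26·25·24·23·22·21·20) / 7! = 3315312000 / 5040 = 657800.

657800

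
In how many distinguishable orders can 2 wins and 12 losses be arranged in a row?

Choose positions for the wins: C(14,2) = 91.

91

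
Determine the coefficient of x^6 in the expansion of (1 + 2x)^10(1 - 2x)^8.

-1792

Coefficient of x^6 = Σ_{j} C(10,j)·2^j·C(8,6-j)·(-2)^(6-j) for j from 0 to 6.
= 1792 + (-35840) + 201600 + (-430080) + 376320 + (-129024) + 13440 = -1792.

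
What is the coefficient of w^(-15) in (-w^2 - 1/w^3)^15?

General term: C(15,j)·(-w^2)^j·(-1/w^3)^(15-j), with w-exponent 2j − 3(15−j) = 5j − 45.
Set 5j − 45 = -15: j = 6.
C(15,6) = 5005; (-1)^6 = 1; (-1)^9 = -1.
Coefficient = 5005 · 1 · (-1) = -5005.

-5005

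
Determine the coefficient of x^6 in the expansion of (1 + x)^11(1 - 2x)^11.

2442

Coefficient of x^6 = Σ_{j} C(11,j)·1^j·C(11,6-j)·(-2)^(6-j) for j from 0 to 6.
= 29568 + (-162624) + 290400 + (-217800) + 72600 + (-10164) + 462 = 2442.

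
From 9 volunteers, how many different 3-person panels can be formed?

This is C(9,3) = 84.

84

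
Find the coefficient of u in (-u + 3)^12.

The general term is C(12,j)·(-u)^j·(3)^(12-j); the u^1 term has j = 1.
C(12,1) = 12.
Coefficient = C(12,1) · (-1)^1 · 3^11 = 12 · (-1) · 177147 = -2125764.

-2125764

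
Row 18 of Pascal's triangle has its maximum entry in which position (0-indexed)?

9

C(18,m) is maximized at m = 18/2 = 9.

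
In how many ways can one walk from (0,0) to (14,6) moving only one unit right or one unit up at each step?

Each path is a sequence of 20 steps with 14 rights: C(20,14) = 38760.

38760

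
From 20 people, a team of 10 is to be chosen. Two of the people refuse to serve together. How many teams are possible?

140998

All 10-subsets: C(20,10) = 184756. Those containing both fixed elements: C(18,8) = 43758.
184756 − 43758 = 140998.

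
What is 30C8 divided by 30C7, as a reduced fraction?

C(n,k+1)/C(n,k) = (n−k)/(k+1) = (30−7)/(7+1) = 23/8.

23/8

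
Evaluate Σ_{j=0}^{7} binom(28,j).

1 + 28 + 378 + 3276 + 20475 + 98280 + 376740 + 1184040 = 1683218.

1683218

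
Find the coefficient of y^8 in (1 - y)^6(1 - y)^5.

(1 - y)^6(1 - y)^5 = (1 - y)^11, so the coefficient of y^8 is C(11,8)·(-1)^8 = 165·1 = 165.

165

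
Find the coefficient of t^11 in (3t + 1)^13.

13817466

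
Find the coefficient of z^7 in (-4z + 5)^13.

The general term is C(13,j)·(-4z)^j·(5)^(13-j); the z^7 term has j = 7.
C(13,7) = 1716.
Coefficient = C(13,7) · (-4)^7 · 5^6 = 1716 · (-16384) · 15625 = -439296000000.

-439296000000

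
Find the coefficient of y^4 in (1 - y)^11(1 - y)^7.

Coefficient of y^4 = Σ_{j} C(11,j)·(-1)^j·C(7,4-j)·(-1)^(4-j) for j from 0 to 4.
= 35 + 385 + 1155 + 1155 + 330 = 3060.

3060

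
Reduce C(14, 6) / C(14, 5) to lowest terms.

3/2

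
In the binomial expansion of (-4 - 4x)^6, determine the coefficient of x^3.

The general term is C(6,j)·(-4)^j·(-4x)^(6-j); the x^3 term has j = 3.
C(6,3) = 20.
Coefficient = C(6,3) · (-4)^3 · (-4)^3 = 20 · (-64) · (-64) = 81920.

81920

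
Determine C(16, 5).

4368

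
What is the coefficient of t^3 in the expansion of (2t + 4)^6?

10240

The general term is C(6,j)·(2t)^j·(4)^(6-j); the t^3 term has j = 3.
C(6,3) = 20.
Coefficient = C(6,3) · 2^3 · 4^3 = 20 · 8 · 64 = 10240.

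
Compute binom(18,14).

3060

C(18,14) = C(18,4) by symmetry.
C(18,4) = (18·17·16·15) / 4! = 73440 / 24 = 3060.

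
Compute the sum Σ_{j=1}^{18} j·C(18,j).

Since j·C(18,j) = 18·C(17,j−1), the sum is 18·2^17 = 18·131072 = 2359296.

2359296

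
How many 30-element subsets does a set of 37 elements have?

C(37,30) = C(37,7) by symmetry.
C(37,7) = (37·36·35·34·33·32·31) / 7! = 51889178880 / 5040 = 10295472.

10295472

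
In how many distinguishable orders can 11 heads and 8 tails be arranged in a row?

Choose positions for the heads: C(19,11) = 75582.

75582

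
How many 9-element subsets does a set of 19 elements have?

C(19,9) = (19·18·17·16·15·14·13·12·11) / 9! = 33522128640 / 362880 = 92378.

92378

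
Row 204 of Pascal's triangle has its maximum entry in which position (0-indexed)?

C(204,m) is maximized at m = 204/2 = 102.

102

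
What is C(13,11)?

C(13,11) = C(13,2) by symmetry.
C(13,2) = (13·12) / 2! = 156 / 2 = 78.

78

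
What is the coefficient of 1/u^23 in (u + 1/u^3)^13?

General term: C(13,j)·(u)^j·(1/u^3)^(13-j), with u-exponent 1j − 3(13−j) = 4j − 39.
Set 4j − 39 = -23: j = 4.
C(13,4) = 715; 1^4 = 1; 1^9 = 1.
Coefficient = 715 · 1 · 1 = 715.

715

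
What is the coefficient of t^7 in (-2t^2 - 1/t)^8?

General term: C(8,j)·(-2t^2)^j·(-1/t)^(8-j), with t-exponent 2j − 1(8−j) = 3j − 8.
Set 3j − 8 = 7: j = 5.
C(8,5) = 56; (-2)^5 = -32; (-1)^3 = -1.
Coefficient = 56 · (-32) · (-1) = 1792.

1792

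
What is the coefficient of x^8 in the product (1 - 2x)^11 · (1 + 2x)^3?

25344

Coefficient of x^8 = Σ_{j} C(11,j)·(-2)^j·C(3,8-j)·2^(8-j) for j from 5 to 8.
= (-118272) + 354816 + (-253440) + 42240 = 25344.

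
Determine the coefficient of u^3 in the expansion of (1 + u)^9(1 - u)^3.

Coefficient of u^3 = Σ_{j} C(9,j)·1^j·C(3,3-j)·(-1)^(3-j) for j from 0 to 3.
= (-1) + 27 + (-108) + 84 = 2.

2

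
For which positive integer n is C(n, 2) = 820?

41

n(n−1)/2 = 820 ⇒ n(n−1) = 1640. Since 41·40 = 1640, n = 41.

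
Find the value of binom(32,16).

C(32,16) = (32·31·30·29·28·27·26·25·24·23·22·21·20·19·18·17) / 16! = 12576278705767096320000 / 20922789888000 = 601080390.

601080390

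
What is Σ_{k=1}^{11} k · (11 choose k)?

11264

Differentiating (1+x)^11 and setting x=1: Σ k·C(11,k) = 11·2^10 = 11264.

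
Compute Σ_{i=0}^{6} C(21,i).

1 + 21 + 210 + 1330 + 5985 + 20349 + 54264 = 82160.

82160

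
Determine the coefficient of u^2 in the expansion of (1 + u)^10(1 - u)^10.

-10

Coefficient of u^2 = Σ_{j} C(10,j)·1^j·C(10,2-j)·(-1)^(2-j) for j from 0 to 2.
= 45 + (-100) + 45 = -10.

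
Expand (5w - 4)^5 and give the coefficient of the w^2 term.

The general term is C(5,j)·(5w)^j·(-4)^(5-j); the w^2 term has j = 2.
C(5,2) = 10.
Coefficient = C(5,2) · 5^2 · (-4)^3 = 10 · 25 · (-64) = -16000.

-16000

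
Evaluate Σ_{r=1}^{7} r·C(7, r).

448

Since r·C(7,r) = 7·C(6,r−1), the sum is 7·2^6 = 7·64 = 448.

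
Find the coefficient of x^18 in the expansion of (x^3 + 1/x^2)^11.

165

General term: C(11,j)·(x^3)^j·(1/x^2)^(11-j), with x-exponent 3j − 2(11−j) = 5j − 22.
Set 5j − 22 = 18: j = 8.
C(11,8) = 165; 1^8 = 1; 1^3 = 1.
Coefficient = 165 · 1 · 1 = 165.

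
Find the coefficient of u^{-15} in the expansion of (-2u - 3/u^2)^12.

General term: C(12,j)·(-2u)^j·(-3/u^2)^(12-j), with u-exponent 1j − 2(12−j) = 3j − 24.
Set 3j − 24 = -15: j = 3.
C(12,3) = 220; (-2)^3 = -8; (-3)^9 = -19683.
Coefficient = 220 · (-8) · (-19683) = 34642080.

34642080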